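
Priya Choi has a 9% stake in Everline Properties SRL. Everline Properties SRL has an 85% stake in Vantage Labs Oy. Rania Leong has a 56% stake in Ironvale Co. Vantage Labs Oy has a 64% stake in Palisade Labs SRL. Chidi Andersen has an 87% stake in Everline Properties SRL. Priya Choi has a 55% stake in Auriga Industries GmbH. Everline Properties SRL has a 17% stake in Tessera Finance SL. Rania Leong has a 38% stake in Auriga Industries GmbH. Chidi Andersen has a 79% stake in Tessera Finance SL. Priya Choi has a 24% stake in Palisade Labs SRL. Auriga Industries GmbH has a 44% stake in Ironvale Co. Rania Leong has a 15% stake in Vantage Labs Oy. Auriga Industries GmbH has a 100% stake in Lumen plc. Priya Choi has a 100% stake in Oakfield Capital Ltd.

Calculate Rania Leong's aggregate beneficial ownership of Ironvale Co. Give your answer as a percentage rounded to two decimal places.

72.72%

Rania reaches Ironvale along 2 paths.
Via Auriga: 38% × 44% = 16.72%.
Direct stake: 56% = 56%.
Total: 16.72% + 56% = 72.72%.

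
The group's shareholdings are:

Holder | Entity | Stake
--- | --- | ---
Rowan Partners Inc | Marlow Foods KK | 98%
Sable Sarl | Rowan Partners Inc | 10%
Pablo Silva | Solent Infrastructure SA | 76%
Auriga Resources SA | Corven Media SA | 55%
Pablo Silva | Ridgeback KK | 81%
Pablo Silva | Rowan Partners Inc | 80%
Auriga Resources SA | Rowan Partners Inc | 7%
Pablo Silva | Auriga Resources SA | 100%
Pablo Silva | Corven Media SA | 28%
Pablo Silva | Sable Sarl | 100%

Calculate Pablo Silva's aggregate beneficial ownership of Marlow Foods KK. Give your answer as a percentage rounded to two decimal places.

95.06%

Pablo reaches Marlow along 3 paths.
Via Sable → Rowan: 100% × 10% × 98% = 9.8%.
Via Auriga → Rowan: 100% × 7% × 98% = 6.86%.
Via Rowan: 80% × 98% = 78.4%.
Total: 9.8% + 6.86% + 78.4% = 95.06%.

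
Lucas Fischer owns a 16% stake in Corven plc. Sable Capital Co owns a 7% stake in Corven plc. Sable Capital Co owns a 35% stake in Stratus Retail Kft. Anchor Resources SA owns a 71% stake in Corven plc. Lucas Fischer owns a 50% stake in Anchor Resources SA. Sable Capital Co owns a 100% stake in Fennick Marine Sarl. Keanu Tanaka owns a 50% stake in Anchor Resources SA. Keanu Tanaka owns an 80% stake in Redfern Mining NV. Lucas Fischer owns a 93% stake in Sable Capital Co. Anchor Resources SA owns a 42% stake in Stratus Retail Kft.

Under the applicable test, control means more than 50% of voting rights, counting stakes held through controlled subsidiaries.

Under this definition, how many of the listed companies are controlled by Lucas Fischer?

2

Lucas holds 93% of Sable, so Lucas controls Sable.
Sable holds 100% of Fennick, so Lucas controls Fennick.
No other company's threshold is met.
Lucas controls 2 companies.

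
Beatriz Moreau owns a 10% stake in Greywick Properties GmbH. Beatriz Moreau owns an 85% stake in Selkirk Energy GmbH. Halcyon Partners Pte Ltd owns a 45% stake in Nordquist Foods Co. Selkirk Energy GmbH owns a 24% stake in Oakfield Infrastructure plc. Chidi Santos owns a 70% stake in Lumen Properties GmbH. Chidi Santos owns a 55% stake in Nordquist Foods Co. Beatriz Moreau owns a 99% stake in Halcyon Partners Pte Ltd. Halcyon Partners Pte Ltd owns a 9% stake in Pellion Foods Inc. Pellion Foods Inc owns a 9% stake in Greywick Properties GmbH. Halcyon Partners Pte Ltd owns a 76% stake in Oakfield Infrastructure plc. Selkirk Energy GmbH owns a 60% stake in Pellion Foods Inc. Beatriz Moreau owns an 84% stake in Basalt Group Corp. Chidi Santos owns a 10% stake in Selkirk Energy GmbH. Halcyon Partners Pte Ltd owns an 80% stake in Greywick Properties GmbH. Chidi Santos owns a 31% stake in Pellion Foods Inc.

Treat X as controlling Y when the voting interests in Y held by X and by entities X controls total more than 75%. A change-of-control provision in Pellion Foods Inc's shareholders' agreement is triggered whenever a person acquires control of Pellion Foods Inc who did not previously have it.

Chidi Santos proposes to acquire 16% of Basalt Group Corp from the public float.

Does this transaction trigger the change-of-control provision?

The purchase changes only Chidi's holdings, so Chidi is the only person who could newly come to control Pellion.
Chidi's largest direct stake is 70% in Lumen, which does not meet the threshold, so Chidi controls no company.
In Pellion, Chidi's side holds only 31%, not > 75%.
So before the transaction, Chidi does not control Pellion.
After the purchase, Chidi holds 16% of Basalt directly.
Chidi's side now holds 16% of Basalt, not > 75%, so Chidi still does not control Basalt.
After the transaction, Chidi's side holds 31% of Pellion, not > 75%, so Chidi still does not control Pellion.
No new person acquires control, so the clause is not triggered.

No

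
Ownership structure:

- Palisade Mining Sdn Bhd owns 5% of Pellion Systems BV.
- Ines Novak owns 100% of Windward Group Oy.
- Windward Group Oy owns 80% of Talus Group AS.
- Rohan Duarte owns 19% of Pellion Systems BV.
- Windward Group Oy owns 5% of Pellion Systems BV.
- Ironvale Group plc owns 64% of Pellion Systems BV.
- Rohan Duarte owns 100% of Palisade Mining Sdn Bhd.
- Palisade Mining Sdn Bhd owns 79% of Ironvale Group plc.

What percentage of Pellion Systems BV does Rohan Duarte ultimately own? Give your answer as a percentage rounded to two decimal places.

Rohan reaches Pellion along 3 paths.
Via Palisade: 100% × 5% = 5%.
Via Palisade → Ironvale: 100% × 79% × 64% = 50.56%.
Direct stake: 19% = 19%.
Total: 5% + 50.56% + 19% = 74.56%.

74.56%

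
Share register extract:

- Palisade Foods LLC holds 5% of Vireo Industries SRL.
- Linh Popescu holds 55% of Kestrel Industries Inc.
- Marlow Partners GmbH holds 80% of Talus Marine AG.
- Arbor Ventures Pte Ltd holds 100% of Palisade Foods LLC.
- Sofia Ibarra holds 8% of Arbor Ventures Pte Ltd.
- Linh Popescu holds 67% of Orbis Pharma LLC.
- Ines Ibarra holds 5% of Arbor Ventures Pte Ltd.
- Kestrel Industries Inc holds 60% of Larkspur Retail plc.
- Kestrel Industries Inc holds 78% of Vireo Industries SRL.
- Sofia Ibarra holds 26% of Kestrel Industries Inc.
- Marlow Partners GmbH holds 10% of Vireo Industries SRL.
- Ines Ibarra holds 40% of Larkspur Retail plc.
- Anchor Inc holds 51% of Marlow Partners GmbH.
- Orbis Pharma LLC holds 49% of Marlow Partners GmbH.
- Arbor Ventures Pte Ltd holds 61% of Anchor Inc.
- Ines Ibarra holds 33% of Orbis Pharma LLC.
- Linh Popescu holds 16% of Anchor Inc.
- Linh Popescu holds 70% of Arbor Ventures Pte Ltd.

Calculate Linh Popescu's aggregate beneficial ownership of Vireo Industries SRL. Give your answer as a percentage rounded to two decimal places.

Linh reaches Vireo along 5 paths.
Via Anchor → Marlow: 16% × 51% × 10% = 0.816%.
Via Arbor → Anchor → Marlow: 70% × 61% × 51% × 10% = 2.1777%.
Via Orbis → Marlow: 67% × 49% × 10% = 3.283%.
Via Arbor → Palisade: 70% × 100% × 5% = 3.5%.
Via Kestrel: 55% × 78% = 42.9%.
Total: 0.816% + 2.1777% + 3.283% + 3.5% + 42.9% = 52.6767%.
Rounded: 52.68%.

52.68%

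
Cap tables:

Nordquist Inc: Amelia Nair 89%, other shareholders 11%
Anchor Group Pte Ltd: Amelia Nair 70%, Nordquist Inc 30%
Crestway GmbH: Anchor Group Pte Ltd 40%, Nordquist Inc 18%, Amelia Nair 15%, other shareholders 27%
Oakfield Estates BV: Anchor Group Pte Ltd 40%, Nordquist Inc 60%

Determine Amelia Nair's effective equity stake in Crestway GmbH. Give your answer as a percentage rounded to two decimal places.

Amelia reaches Crestway along 4 paths.
Via Anchor: 70% × 40% = 28%.
Via Nordquist → Anchor: 89% × 30% × 40% = 10.68%.
Via Nordquist: 89% × 18% = 16.02%.
Direct stake: 15% = 15%.
Total: 28% + 10.68% + 16.02% + 15% = 69.7%.
Rounded: 69.70%.

69.70%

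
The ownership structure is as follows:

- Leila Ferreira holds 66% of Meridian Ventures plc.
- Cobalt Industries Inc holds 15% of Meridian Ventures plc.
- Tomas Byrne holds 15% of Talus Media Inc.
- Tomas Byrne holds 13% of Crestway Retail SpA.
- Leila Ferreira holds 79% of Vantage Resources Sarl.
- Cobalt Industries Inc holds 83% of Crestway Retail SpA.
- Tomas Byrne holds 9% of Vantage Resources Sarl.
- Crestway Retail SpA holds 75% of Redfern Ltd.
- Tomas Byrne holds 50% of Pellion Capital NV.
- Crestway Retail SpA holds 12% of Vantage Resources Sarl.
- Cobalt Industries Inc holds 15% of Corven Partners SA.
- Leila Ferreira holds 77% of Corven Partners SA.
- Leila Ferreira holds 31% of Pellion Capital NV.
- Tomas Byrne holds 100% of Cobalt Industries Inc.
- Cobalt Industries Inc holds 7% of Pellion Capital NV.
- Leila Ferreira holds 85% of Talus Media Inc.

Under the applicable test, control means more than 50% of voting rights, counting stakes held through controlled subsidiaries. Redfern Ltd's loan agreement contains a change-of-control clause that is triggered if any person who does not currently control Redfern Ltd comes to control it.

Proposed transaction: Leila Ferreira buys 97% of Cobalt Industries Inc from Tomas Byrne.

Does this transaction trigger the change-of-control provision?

The purchase adds only to Leila's holdings (Tomas's stake shrinks), so Leila is the only person who could newly come to control Redfern.
Leila holds 85% of Talus, so Leila controls Talus.
Leila holds 66% of Meridian, so Leila controls Meridian.
Leila holds 77% of Corven, so Leila controls Corven.
Leila holds 79% of Vantage, so Leila controls Vantage.
Neither Leila nor any entity Leila controls holds any voting interest in Redfern.
So before the transaction, Leila does not control Redfern.
After the purchase, Leila holds 97% of Cobalt directly, and Tomas's stake falls to 3%.
Leila holds 97% of Cobalt, so Leila controls Cobalt.
Cobalt holds 83% of Crestway, so Leila controls Crestway.
Crestway holds 75% of Redfern, so Leila controls Redfern.
Leila did not control Redfern before and does after, so the clause is triggered.

Yes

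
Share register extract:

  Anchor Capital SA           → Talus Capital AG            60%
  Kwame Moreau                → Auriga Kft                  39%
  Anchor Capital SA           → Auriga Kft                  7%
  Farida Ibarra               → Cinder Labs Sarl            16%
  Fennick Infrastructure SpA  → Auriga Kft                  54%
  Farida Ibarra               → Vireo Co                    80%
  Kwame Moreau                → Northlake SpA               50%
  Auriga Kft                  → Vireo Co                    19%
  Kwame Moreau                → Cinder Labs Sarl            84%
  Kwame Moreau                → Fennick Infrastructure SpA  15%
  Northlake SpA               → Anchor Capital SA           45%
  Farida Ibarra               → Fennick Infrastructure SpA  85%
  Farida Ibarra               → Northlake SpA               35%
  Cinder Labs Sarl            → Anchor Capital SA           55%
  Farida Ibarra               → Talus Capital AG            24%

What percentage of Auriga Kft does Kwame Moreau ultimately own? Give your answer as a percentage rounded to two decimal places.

51.91%

Kwame reaches Auriga along 4 paths.
Via Northlake → Anchor: 50% × 45% × 7% = 1.575%.
Via Cinder → Anchor: 84% × 55% × 7% = 3.234%.
Via Fennick: 15% × 54% = 8.1%.
Direct stake: 39% = 39%.
Total: 1.575% + 3.234% + 8.1% + 39% = 51.909%.
Rounded: 51.91%.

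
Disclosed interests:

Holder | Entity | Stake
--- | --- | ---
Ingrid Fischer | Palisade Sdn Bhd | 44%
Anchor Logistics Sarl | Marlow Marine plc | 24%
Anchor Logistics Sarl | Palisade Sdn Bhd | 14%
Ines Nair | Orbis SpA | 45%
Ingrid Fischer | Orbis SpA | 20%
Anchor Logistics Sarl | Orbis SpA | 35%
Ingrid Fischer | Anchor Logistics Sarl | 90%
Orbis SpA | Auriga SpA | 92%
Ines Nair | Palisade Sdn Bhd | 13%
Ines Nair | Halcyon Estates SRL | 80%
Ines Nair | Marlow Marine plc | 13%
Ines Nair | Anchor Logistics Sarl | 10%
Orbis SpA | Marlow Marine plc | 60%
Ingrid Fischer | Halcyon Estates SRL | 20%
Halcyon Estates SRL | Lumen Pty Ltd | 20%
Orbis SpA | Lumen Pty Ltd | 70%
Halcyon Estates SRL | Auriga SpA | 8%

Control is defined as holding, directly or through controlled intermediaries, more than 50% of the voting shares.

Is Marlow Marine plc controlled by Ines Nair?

Ines holds 80% of Halcyon, so Ines controls Halcyon.
In Marlow, Ines's side holds only 13%, not > 50%.
So Ines does not control Marlow.

No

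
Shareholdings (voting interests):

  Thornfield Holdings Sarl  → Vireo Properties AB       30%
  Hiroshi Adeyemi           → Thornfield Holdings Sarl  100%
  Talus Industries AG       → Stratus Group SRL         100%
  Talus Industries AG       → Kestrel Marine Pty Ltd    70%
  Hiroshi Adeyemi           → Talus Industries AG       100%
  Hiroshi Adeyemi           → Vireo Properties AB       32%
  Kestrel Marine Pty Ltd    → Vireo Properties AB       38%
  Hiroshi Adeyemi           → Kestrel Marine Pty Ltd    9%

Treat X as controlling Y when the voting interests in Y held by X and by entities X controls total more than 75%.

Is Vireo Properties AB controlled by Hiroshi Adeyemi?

Yes

Hiroshi holds 100% of Talus, so Hiroshi controls Talus.
Talus and Hiroshi together hold 70% + 9% = 79% of Kestrel, so Hiroshi controls Kestrel.
Hiroshi holds 100% of Thornfield, so Hiroshi controls Thornfield.
Hiroshi and Thornfield and Kestrel together hold 32% + 30% + 38% = 100% of Vireo, so Hiroshi controls Vireo.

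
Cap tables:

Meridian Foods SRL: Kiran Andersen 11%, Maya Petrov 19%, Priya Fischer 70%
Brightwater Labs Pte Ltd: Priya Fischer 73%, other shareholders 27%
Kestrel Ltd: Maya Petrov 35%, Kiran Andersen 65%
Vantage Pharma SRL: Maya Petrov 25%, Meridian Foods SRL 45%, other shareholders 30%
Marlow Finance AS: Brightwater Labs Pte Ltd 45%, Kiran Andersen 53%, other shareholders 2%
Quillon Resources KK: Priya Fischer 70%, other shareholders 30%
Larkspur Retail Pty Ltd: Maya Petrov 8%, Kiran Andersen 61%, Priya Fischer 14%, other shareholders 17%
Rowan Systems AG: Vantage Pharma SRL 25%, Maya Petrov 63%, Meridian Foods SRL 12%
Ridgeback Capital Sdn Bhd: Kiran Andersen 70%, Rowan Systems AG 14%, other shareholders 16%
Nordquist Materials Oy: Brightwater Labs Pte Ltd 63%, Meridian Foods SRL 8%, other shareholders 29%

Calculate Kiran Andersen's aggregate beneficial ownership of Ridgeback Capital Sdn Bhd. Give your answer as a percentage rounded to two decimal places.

Kiran reaches Ridgeback along 3 paths.
Direct stake: 70% = 70%.
Via Meridian → Vantage → Rowan: 11% × 45% × 25% × 14% = 0.17325%.
Via Meridian → Rowan: 11% × 12% × 14% = 0.1848%.
Total: 70% + 0.17325% + 0.1848% = 70.35805%.
Rounded: 70.36%.

70.36%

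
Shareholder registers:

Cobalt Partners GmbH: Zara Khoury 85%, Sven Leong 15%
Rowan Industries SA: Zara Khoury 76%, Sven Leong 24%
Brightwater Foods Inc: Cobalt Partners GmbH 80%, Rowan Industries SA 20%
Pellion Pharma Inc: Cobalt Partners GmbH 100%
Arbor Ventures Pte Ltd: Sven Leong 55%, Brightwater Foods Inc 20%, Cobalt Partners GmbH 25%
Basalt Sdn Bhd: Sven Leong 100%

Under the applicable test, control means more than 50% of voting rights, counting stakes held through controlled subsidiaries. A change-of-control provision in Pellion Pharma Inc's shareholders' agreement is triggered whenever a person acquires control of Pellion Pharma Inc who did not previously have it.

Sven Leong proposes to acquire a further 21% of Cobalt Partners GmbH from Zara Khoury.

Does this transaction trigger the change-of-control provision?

The purchase adds only to Sven's holdings (Zara's stake shrinks), so Sven is the only person who could newly come to control Pellion.
Sven holds 55% of Arbor, so Sven controls Arbor.
Sven holds 100% of Basalt, so Sven controls Basalt.
Neither Sven nor any entity Sven controls holds any voting interest in Pellion.
So before the transaction, Sven does not control Pellion.
After the purchase, Sven's direct stake in Cobalt rises to 15% + 21% = 36%, and Zara's stake falls to 64%.
Sven's side now holds 36% of Cobalt, not > 50%, so Sven still does not control Cobalt.
After the transaction, neither Sven nor any entity Sven controls holds a voting interest in Pellion, so Sven still does not control it.
No new person acquires control, so the clause is not triggered.

No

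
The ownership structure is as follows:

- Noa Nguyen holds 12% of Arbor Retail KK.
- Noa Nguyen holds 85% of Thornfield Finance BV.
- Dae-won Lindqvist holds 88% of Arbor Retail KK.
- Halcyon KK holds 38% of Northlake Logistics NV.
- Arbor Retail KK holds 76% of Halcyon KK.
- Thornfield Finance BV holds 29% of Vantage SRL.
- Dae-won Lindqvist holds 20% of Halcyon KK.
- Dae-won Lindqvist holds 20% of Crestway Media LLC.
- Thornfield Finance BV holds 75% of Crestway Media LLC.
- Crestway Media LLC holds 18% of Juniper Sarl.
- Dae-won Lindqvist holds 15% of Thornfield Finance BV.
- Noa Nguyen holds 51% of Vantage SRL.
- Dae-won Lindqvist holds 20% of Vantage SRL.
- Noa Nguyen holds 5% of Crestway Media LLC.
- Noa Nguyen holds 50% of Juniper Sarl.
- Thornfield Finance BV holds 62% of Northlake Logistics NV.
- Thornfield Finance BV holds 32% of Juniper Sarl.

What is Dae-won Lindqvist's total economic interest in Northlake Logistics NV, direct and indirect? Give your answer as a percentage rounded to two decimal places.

Dae-won reaches Northlake along 3 paths.
Via Arbor → Halcyon: 88% × 76% × 38% = 25.4144%.
Via Halcyon: 20% × 38% = 7.6%.
Via Thornfield: 15% × 62% = 9.3%.
Total: 25.4144% + 7.6% + 9.3% = 42.3144%.
Rounded: 42.31%.

42.31%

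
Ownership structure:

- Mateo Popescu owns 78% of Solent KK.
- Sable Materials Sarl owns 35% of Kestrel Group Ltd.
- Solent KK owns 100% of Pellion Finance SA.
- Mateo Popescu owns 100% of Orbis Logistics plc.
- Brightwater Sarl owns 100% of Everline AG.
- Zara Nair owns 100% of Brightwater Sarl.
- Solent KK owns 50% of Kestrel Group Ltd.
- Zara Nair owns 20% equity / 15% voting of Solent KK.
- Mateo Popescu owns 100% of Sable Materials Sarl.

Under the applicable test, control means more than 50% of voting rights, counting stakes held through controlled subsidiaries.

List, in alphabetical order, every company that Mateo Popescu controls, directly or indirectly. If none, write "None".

Mateo holds 78% of Solent, so Mateo controls Solent.
Mateo holds 100% of Sable, so Mateo controls Sable.
Solent holds 100% of Pellion, so Mateo controls Pellion.
Sable and Solent together hold 35% + 50% = 85% of Kestrel, so Mateo controls Kestrel.
Mateo holds 100% of Orbis, so Mateo controls Orbis.
No other company's threshold is met.

Kestrel Group Ltd, Orbis Logistics plc, Pellion Finance SA, Sable Materials Sarl, Solent KK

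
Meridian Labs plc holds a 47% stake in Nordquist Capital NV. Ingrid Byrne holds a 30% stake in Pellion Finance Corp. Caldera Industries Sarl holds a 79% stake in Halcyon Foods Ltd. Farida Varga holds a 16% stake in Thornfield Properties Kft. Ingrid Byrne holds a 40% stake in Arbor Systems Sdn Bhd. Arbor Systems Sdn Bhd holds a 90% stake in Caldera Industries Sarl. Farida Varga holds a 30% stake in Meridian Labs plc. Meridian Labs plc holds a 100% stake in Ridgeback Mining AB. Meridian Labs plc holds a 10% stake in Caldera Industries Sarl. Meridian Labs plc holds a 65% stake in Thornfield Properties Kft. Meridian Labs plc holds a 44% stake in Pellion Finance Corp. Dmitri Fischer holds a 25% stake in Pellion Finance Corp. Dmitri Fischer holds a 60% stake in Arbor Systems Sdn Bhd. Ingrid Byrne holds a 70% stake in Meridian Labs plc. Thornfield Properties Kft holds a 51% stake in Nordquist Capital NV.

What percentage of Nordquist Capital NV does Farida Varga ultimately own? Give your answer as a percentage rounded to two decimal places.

Farida reaches Nordquist along 3 paths.
Via Meridian: 30% × 47% = 14.1%.
Via Thornfield: 16% × 51% = 8.16%.
Via Meridian → Thornfield: 30% × 65% × 51% = 9.945%.
Total: 14.1% + 8.16% + 9.945% = 32.205%.
Rounded: 32.21%.

32.21%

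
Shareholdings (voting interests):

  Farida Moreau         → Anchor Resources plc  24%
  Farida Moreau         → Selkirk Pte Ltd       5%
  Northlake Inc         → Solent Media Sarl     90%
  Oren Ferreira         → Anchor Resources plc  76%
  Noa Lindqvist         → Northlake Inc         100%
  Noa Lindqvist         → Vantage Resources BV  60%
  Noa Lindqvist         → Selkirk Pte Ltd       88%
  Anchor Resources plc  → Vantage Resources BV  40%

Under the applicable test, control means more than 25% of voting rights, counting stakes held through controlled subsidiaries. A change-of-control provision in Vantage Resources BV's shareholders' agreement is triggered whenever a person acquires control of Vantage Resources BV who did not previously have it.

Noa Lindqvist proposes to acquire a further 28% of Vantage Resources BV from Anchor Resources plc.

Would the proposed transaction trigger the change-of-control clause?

The purchase adds only to Noa's holdings (Anchor's stake shrinks), so Noa is the only person who could newly come to control Vantage.
Noa holds 60% of Vantage, so Noa controls Vantage.
So Noa already controls Vantage before the transaction.
After the purchase, Noa's direct stake in Vantage rises to 60% + 28% = 88%, and Anchor's stake falls to 12%.
Noa controlled Vantage already, so this is not a new person acquiring control; every other person's position is unchanged or reduced.
No new person acquires control, so the clause is not triggered.

No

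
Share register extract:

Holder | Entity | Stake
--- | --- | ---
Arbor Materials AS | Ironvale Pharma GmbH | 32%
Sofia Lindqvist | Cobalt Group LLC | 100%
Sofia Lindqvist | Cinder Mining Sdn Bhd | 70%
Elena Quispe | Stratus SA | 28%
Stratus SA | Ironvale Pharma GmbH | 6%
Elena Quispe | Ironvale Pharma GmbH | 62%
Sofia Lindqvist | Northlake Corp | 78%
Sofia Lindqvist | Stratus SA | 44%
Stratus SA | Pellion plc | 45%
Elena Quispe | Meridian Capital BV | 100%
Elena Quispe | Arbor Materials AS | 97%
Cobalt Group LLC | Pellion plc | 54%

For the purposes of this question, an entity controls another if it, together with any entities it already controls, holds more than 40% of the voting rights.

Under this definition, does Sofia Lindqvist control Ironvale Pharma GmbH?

No

Sofia holds 44% of Stratus, so Sofia controls Stratus.
Sofia holds 78% of Northlake, so Sofia controls Northlake.
Sofia holds 100% of Cobalt, so Sofia controls Cobalt.
Sofia holds 70% of Cinder, so Sofia controls Cinder.
Cobalt and Stratus together hold 54% + 45% = 99% of Pellion, so Sofia controls Pellion.
In Ironvale, Sofia's side holds only 6%, not > 40%.
So Sofia does not control Ironvale.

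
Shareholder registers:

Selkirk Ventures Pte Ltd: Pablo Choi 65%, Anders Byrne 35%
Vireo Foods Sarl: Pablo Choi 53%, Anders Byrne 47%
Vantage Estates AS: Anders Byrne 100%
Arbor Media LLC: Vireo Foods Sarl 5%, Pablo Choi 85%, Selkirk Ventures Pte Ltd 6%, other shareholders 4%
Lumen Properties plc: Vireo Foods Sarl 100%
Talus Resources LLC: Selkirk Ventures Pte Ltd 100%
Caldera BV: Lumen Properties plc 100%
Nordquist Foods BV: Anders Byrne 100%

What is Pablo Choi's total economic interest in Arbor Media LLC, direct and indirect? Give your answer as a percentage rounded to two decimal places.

91.55%

Pablo reaches Arbor along 3 paths.
Via Vireo: 53% × 5% = 2.65%.
Direct stake: 85% = 85%.
Via Selkirk: 65% × 6% = 3.9%.
Total: 2.65% + 85% + 3.9% = 91.55%.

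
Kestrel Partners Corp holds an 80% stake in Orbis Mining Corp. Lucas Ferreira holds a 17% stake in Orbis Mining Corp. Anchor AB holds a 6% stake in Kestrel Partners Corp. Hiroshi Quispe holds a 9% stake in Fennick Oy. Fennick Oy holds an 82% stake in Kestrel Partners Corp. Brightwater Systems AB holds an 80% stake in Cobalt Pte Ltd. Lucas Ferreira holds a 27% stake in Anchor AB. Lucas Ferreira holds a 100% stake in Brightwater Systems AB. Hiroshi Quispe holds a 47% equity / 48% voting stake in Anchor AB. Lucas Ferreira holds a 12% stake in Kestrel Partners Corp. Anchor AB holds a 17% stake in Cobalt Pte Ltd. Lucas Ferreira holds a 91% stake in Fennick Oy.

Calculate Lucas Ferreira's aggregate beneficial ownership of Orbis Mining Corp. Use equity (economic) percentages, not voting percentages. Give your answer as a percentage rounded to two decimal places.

87.59%

Lucas reaches Orbis along 4 paths.
Via Fennick → Kestrel: 91% × 82% × 80% = 59.696%.
Via Kestrel: 12% × 80% = 9.6%.
Via Anchor → Kestrel: 27% × 6% × 80% = 1.296%.
Direct stake: 17% = 17%.
Total: 59.696% + 9.6% + 1.296% + 17% = 87.592%.
Rounded: 87.59%.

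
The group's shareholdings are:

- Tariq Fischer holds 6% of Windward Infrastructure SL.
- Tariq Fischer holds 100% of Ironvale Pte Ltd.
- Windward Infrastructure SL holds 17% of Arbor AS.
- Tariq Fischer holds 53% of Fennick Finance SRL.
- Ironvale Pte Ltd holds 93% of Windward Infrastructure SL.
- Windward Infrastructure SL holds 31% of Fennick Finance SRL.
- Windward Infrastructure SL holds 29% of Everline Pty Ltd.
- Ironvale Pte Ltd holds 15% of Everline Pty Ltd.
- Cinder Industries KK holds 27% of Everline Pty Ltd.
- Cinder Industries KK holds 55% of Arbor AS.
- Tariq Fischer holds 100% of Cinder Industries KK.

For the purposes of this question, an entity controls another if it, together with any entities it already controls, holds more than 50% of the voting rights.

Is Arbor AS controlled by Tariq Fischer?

Tariq holds 100% of Ironvale, so Tariq controls Ironvale.
Tariq and Ironvale together hold 6% + 93% = 99% of Windward, so Tariq controls Windward.
Tariq holds 100% of Cinder, so Tariq controls Cinder.
Cinder and Windward together hold 55% + 17% = 72% of Arbor, so Tariq controls Arbor.

Yes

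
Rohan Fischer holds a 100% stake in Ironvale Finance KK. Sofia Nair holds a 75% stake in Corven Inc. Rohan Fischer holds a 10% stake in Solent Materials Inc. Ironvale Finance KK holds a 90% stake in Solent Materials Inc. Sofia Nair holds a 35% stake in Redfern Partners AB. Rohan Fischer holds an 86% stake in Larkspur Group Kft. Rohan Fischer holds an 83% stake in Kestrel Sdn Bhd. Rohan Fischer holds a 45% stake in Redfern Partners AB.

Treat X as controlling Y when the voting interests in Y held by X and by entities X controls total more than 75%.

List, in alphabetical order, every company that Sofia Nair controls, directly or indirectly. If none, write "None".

None

Sofia's largest direct stake is 75% in Corven, which does not meet the threshold.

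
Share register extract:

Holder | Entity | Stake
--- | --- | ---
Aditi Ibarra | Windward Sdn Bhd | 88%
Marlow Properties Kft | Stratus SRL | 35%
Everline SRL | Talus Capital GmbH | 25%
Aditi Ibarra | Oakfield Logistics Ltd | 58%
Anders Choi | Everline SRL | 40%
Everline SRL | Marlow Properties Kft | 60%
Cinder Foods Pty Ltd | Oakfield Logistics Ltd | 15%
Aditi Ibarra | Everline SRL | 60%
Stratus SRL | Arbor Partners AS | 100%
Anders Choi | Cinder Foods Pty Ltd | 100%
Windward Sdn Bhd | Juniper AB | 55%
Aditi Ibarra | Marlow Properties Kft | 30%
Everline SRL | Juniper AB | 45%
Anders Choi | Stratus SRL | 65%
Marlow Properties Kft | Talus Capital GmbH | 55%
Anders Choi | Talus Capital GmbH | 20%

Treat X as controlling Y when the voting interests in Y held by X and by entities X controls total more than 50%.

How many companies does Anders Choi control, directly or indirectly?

3

Anders holds 100% of Cinder, so Anders controls Cinder.
Anders holds 65% of Stratus, so Anders controls Stratus.
Stratus holds 100% of Arbor, so Anders controls Arbor.
No other company's threshold is met.
Anders controls 3 companies.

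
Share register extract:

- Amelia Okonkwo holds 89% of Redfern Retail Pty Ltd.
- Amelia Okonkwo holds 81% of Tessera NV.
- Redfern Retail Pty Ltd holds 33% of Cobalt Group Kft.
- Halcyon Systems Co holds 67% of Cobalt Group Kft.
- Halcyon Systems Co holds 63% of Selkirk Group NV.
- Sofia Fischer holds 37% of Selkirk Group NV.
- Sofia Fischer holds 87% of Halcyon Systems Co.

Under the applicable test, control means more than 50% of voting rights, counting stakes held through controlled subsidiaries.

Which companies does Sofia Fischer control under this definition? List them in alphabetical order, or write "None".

Cobalt Group Kft, Halcyon Systems Co, Selkirk Group NV

Sofia holds 87% of Halcyon, so Sofia controls Halcyon.
Halcyon holds 67% of Cobalt, so Sofia controls Cobalt.
Halcyon and Sofia together hold 63% + 37% = 100% of Selkirk, so Sofia controls Selkirk.
No other company's threshold is met.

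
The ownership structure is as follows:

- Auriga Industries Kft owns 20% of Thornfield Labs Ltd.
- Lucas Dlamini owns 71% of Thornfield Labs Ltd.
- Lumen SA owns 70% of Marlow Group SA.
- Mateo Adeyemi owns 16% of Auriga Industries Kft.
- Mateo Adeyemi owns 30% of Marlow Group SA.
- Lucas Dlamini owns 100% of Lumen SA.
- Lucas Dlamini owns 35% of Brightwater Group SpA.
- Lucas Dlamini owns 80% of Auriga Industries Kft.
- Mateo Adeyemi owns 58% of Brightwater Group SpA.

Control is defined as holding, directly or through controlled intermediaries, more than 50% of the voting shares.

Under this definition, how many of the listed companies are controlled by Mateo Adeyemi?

1

Mateo holds 58% of Brightwater, so Mateo controls Brightwater.
No other company's threshold is met.
Mateo controls 1 company.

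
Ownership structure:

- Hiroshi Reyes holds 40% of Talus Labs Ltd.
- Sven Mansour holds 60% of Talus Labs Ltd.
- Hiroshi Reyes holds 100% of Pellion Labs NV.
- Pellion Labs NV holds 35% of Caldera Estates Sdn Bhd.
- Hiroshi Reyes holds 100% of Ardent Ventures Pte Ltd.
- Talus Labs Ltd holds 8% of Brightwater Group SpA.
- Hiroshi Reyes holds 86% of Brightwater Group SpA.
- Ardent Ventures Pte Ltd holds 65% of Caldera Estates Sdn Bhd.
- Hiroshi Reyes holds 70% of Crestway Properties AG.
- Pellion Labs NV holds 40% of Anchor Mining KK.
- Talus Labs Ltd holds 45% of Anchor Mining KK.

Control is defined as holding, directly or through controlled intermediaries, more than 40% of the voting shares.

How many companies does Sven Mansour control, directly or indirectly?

Sven holds 60% of Talus, so Sven controls Talus.
Talus holds 45% of Anchor, so Sven controls Anchor.
No other company's threshold is met.
Sven controls 2 companies.

2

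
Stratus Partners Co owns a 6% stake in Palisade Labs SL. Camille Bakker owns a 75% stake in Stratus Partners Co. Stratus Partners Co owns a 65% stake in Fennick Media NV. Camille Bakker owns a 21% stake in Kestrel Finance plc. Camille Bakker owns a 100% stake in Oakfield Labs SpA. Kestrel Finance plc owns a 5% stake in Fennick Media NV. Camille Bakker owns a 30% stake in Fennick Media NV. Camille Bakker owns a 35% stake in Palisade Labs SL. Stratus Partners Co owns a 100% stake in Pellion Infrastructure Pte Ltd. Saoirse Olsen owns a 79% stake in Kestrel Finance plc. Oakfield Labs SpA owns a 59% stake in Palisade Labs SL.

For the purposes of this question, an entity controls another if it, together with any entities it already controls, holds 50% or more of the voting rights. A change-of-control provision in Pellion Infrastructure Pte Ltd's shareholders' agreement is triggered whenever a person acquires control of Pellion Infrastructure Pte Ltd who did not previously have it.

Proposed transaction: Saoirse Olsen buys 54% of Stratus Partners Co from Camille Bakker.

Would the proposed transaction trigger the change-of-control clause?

Yes

The purchase adds only to Saoirse's holdings (Camille's stake shrinks), so Saoirse is the only person who could newly come to control Pellion.
Saoirse holds 79% of Kestrel, so Saoirse controls Kestrel.
Neither Saoirse nor any entity Saoirse controls holds any voting interest in Pellion.
So before the transaction, Saoirse does not control Pellion.
After the purchase, Saoirse holds 54% of Stratus directly, and Camille's stake falls to 21%.
Saoirse holds 54% of Stratus, so Saoirse controls Stratus.
Stratus holds 100% of Pellion, so Saoirse controls Pellion.
Saoirse did not control Pellion before and does after, so the clause is triggered.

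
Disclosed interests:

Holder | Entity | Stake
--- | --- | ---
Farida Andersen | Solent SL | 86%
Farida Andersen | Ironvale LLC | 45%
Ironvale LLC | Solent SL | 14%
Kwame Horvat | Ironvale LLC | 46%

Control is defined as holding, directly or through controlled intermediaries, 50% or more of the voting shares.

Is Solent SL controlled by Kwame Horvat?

Kwame's largest direct stake is 46% in Ironvale, which does not meet the threshold, so Kwame controls no company.
Neither Kwame nor any entity Kwame controls holds any voting interest in Solent.
So Kwame does not control Solent.

No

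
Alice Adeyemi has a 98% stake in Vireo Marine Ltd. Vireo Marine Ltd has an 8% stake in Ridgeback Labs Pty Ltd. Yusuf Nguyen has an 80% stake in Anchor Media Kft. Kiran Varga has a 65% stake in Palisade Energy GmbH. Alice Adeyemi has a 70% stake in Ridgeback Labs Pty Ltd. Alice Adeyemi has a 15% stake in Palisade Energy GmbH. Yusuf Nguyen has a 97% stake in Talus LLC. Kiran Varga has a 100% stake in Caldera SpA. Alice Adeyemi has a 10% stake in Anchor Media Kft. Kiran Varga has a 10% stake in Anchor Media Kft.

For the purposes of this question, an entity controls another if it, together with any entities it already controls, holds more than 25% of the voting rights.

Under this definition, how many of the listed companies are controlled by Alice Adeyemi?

2

Alice holds 98% of Vireo, so Alice controls Vireo.
Alice and Vireo together hold 70% + 8% = 78% of Ridgeback, so Alice controls Ridgeback.
No other company's threshold is met.
Alice controls 2 companies.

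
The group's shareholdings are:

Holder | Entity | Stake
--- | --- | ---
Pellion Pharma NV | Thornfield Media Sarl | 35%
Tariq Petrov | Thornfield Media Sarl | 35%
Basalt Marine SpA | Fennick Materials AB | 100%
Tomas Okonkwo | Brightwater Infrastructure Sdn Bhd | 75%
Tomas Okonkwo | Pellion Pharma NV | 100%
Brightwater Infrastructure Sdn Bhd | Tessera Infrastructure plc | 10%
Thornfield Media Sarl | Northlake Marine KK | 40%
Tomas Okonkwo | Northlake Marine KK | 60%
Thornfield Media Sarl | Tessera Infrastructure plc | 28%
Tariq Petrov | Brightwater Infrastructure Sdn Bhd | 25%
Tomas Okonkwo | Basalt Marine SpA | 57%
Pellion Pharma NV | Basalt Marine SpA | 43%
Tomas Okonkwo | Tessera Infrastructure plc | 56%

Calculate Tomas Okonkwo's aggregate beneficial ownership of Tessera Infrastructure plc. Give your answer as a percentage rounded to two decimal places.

Tomas reaches Tessera along 3 paths.
Direct stake: 56% = 56%.
Via Brightwater: 75% × 10% = 7.5%.
Via Pellion → Thornfield: 100% × 35% × 28% = 9.8%.
Total: 56% + 7.5% + 9.8% = 73.3%.
Rounded: 73.30%.

73.30%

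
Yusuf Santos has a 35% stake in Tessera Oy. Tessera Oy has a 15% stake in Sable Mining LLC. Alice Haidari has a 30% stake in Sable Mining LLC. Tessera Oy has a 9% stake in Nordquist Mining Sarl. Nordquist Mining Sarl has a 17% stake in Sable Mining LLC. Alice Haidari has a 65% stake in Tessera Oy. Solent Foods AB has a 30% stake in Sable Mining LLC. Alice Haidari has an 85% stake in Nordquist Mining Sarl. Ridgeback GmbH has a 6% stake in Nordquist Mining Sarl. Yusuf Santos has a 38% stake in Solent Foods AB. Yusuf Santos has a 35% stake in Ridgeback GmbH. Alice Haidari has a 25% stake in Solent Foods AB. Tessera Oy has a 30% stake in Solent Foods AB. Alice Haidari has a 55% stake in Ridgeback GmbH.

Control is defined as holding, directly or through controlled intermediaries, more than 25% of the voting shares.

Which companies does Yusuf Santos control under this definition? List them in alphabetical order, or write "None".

Yusuf holds 35% of Ridgeback, so Yusuf controls Ridgeback.
Yusuf holds 35% of Tessera, so Yusuf controls Tessera.
Tessera and Yusuf together hold 30% + 38% = 68% of Solent, so Yusuf controls Solent.
Tessera and Solent together hold 15% + 30% = 45% of Sable, so Yusuf controls Sable.
No other company's threshold is met.

Ridgeback GmbH, Sable Mining LLC, Solent Foods AB, Tessera Oy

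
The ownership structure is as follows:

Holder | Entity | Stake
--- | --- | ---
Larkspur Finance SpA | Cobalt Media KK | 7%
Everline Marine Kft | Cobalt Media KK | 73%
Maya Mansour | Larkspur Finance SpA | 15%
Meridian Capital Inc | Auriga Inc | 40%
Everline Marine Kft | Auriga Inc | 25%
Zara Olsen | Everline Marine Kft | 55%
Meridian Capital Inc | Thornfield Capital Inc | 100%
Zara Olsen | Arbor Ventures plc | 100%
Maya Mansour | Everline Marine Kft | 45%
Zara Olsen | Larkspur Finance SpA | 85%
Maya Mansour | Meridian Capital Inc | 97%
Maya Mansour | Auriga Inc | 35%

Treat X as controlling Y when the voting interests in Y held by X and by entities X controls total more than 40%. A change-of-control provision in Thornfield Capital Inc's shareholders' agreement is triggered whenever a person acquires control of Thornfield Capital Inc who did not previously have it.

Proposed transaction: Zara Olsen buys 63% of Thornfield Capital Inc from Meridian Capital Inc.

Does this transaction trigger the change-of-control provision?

The purchase adds only to Zara's holdings (Meridian's stake shrinks), so Zara is the only person who could newly come to control Thornfield.
Zara holds 55% of Everline, so Zara controls Everline.
Zara holds 85% of Larkspur, so Zara controls Larkspur.
Zara holds 100% of Arbor, so Zara controls Arbor.
Larkspur and Everline together hold 7% + 73% = 80% of Cobalt, so Zara controls Cobalt.
Neither Zara nor any entity Zara controls holds any voting interest in Thornfield.
So before the transaction, Zara does not control Thornfield.
After the purchase, Zara holds 63% of Thornfield directly, and Meridian's stake falls to 37%.
Zara holds 63% of Thornfield, so Zara controls Thornfield.
Zara did not control Thornfield before and does after, so the clause is triggered.

Yes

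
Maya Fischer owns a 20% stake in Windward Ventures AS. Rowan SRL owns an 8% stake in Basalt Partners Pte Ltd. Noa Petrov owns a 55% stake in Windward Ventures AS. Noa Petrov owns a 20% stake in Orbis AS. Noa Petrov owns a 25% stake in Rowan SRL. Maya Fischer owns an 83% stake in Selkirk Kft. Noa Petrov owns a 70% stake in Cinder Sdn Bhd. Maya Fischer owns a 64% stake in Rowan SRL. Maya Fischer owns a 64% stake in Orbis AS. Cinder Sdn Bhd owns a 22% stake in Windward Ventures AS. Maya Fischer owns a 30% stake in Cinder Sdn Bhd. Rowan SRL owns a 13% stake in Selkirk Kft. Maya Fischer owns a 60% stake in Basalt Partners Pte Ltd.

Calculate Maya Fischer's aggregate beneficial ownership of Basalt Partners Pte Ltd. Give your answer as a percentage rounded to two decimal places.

65.12%

Maya reaches Basalt along 2 paths.
Direct stake: 60% = 60%.
Via Rowan: 64% × 8% = 5.12%.
Total: 60% + 5.12% = 65.12%.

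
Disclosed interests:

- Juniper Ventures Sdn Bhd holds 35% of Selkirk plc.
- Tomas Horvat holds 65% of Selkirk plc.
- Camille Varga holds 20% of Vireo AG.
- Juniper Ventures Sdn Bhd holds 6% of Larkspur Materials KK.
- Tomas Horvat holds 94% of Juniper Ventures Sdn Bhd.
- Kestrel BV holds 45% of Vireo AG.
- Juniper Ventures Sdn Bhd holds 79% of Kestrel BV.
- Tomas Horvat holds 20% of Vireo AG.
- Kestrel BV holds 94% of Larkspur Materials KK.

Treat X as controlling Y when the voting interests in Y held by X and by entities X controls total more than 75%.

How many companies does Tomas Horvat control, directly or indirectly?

4

Tomas holds 94% of Juniper, so Tomas controls Juniper.
Juniper holds 79% of Kestrel, so Tomas controls Kestrel.
Juniper and Kestrel together hold 6% + 94% = 100% of Larkspur, so Tomas controls Larkspur.
Tomas and Juniper together hold 65% + 35% = 100% of Selkirk, so Tomas controls Selkirk.
No other company's threshold is met.
Tomas controls 4 companies.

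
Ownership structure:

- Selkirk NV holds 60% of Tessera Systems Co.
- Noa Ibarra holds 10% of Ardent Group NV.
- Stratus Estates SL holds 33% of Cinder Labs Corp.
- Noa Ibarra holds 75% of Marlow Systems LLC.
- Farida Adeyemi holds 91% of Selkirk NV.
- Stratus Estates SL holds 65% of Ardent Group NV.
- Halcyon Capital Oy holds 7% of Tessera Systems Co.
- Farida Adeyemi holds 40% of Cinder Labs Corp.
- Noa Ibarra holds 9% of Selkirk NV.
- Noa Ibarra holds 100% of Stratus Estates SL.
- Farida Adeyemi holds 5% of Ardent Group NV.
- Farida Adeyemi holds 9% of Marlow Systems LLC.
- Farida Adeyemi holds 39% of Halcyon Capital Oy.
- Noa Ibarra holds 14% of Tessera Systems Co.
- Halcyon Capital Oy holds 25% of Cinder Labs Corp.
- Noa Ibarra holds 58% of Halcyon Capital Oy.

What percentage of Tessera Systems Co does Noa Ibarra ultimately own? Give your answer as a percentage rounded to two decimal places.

Noa reaches Tessera along 3 paths.
Via Selkirk: 9% × 60% = 5.4%.
Direct stake: 14% = 14%.
Via Halcyon: 58% × 7% = 4.06%.
Total: 5.4% + 14% + 4.06% = 23.46%.

23.46%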